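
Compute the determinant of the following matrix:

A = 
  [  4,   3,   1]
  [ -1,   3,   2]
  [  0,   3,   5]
Cofactor expansion along row 1:
det(A) = (4)·((3)(5) - (2)(3)) - (3)·((-1)(5) - (2)(0)) + (1)·((-1)(3) - (3)(0))
  = (4)(9) - (3)(-5) + (1)(-3)
  = 48

det(A) = 48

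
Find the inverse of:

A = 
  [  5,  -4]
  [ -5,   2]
det(A) = (5)(2) - (-4)(-5) = -10
For a 2×2 matrix, A⁻¹ = (1/det(A)) · [[d, -b], [-c, a]]
    = (-1/10) · [[2, 4], [5, 5]]

A⁻¹ = 
  [-1/5, -2/5]
  [-1/2, -1/2]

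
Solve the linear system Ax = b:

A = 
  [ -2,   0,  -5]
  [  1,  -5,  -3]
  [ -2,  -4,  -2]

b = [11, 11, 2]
Row reduce the augmented matrix [A|b]:
R2 → R2 + (1/2)·R1
R3 → R3 - (1)·R1
R3 → R3 - (4/5)·R2
REF = 
  [    -2,      0,     -5,     11]
  [     0,     -5,  -11/2,   33/2]
  [     0,      0,   37/5, -111/5]

Back-substitution:
x₃ = (-111/5) / (37/5) = -3
x₂ = (33/2 - (-11/2)(-3)) / (-5) = 0
x₁ = (11 - (0)(0) - (-5)(-3)) / (-2) = 2

x = [2, 0, -3]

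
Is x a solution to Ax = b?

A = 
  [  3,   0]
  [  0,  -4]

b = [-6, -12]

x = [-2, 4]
No

Ax = [-6, -16] ≠ b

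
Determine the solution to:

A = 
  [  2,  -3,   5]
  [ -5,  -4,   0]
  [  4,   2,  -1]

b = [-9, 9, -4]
Row reduce the augmented matrix [A|b]:
R2 → R2 + (5/2)·R1
R3 → R3 - (2)·R1
R3 → R3 + (16/23)·R2
REF = 
  [     2,     -3,      5,     -9]
  [     0,  -23/2,   25/2,  -27/2]
  [     0,      0, -53/23, 106/23]

Back-substitution:
x₃ = (106/23) / (-53/23) = -2
x₂ = (-27/2 - (25/2)(-2)) / (-23/2) = -1
x₁ = (-9 - (-3)(-1) - (5)(-2)) / 2 = -1

x = [-1, -1, -2]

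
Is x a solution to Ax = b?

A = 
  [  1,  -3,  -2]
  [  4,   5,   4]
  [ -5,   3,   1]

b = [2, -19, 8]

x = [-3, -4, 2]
No

Ax = [5, -24, 5] ≠ b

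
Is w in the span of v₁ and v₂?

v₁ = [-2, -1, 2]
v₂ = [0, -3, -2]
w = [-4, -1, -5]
No

Form the augmented matrix and row-reduce:
[v₁|v₂|w] = 
  [ -2,   0,  -4]
  [ -1,  -3,  -1]
  [  2,  -2,  -5]
R2 → R2 - (1/2)·R1
R3 → R3 + (1)·R1
R3 → R3 - (2/3)·R2
REF = 
  [   -2,     0,    -4]
  [    0,    -3,     1]
  [    0,     0, -29/3]

Row 3 reads [0 0 | -29/3], i.e. 0 = -29/3, so the system is inconsistent and w ∉ span{v₁, v₂}.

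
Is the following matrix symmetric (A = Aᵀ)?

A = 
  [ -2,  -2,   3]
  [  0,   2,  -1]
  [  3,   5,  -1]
No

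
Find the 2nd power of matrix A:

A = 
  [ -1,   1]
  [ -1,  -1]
A² = A·A:
A²[1,1] = (-1)(-1) + (1)(-1) = 0
A²[1,2] = (-1)(1) + (1)(-1) = -2
A²[2,1] = (-1)(-1) + (-1)(-1) = 2
A²[2,2] = (-1)(1) + (-1)(-1) = 0
A² = 
  [  0,  -2]
  [  2,   0]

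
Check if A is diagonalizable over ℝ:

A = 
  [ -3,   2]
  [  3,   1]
Yes

tr(A) = -2, det(A) = -9
Characteristic polynomial: λ² - tr(A)λ + det(A) = λ² + 2λ - 9
λ² + 2λ - 9 = 0  ⇒  λ = (-2 ± √((2)² - 4·(-9)))/2 = (-2 ± √(40))/2
  = -1 + √10,  -1 - √10
Eigenvalues: -1 + √10, -1 - √10  (≈ 2.162, -4.162)
The two irrational eigenvalues are distinct (simple), so each has alg. mult. = geom. mult. = 1.
Sum of geometric multiplicities equals n, so A has n independent eigenvectors.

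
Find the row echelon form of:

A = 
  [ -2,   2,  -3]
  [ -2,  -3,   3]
Row operations:
R2 → R2 - (1)·R1

Resulting echelon form:
REF = 
  [ -2,   2,  -3]
  [  0,  -5,   6]

Rank = 2 (number of non-zero pivot rows).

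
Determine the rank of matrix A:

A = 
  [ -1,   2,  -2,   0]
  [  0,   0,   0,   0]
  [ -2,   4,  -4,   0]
Row reduce:
R3 → R3 - (2)·R1
REF = 
  [ -1,   2,  -2,   0]
  [  0,   0,   0,   0]
  [  0,   0,   0,   0]
Pivot columns: 1 → 1 pivot.

rank(A) = 1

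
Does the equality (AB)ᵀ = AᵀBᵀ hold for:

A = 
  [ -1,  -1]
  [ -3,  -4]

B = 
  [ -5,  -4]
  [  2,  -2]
No

(AB)ᵀ = 
  [  3,   7]
  [  6,  20]

AᵀBᵀ = 
  [ 17,   4]
  [ 21,   6]

The two matrices differ, so (AB)ᵀ ≠ AᵀBᵀ in general. The correct identity is (AB)ᵀ = BᵀAᵀ.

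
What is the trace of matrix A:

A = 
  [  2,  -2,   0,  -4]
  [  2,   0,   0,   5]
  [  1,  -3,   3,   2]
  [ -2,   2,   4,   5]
10

tr(A) = 2 + 0 + 3 + 5 = 10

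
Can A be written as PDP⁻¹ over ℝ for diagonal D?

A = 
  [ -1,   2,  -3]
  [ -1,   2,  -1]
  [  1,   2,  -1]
No

Characteristic polynomial: det(λI - A) = λ³ + 4λ - 8
By the rational root theorem any rational root is an integer dividing 8; none of those is a root, so p(λ) has no rational roots and hence (being an irreducible cubic) no repeated roots.
Discriminant of the cubic: Δ = -1984
Δ < 0 ⇒ one real eigenvalue and a complex-conjugate pair: λ ≈ -0.6823 + 2.323i, -0.6823 - 2.323i, 1.365
Has complex eigenvalues (not diagonalizable over ℝ).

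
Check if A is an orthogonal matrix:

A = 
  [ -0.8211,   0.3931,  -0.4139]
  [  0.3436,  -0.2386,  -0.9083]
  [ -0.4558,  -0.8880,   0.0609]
Yes

AᵀA = 
  [  1,   0,   0]
  [  0,   1,  -0.0001]
  [  0,  -0.0001,   1]
≈ I (equal to I up to the 4-dp rounding of the entries)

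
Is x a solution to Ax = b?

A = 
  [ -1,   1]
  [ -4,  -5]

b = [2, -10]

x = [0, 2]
Yes

Ax = [2, -10] = b ✓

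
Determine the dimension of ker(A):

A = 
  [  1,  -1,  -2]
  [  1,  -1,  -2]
nullity(A) = 2

Row reduce:
R2 → R2 - (1)·R1
REF = 
  [  1,  -1,  -2]
  [  0,   0,   0]
Pivot columns: 1 → 1 pivot.
rank(A) = 1, so nullity(A) = 3 - 1 = 2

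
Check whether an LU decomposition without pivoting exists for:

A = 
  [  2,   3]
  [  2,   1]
Yes.
A[1,1] = 2 ≠ 0, so Gaussian elimination proceeds without a row swap: multiplier ℓ₂₁ = (2)/(2) = 1, and U[2,2] = 1 - (1)(3) = -2.
L = 
  [  1,   0]
  [  1,   1]
U = 
  [  2,   3]
  [  0,  -2]
Check row 2 of LU: [(1)(2), (1)(3) + (-2)] = [2, 1] = row 2 of A ✓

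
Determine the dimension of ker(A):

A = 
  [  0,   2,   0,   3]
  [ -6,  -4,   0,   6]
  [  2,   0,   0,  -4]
nullity(A) = 2

Row reduce:
Swap R1 ↔ R2
R3 → R3 + (1/3)·R1
R3 → R3 + (2/3)·R2
REF = 
  [ -6,  -4,   0,   6]
  [  0,   2,   0,   3]
  [  0,   0,   0,   0]
Pivot columns: 1, 2 → 2 pivots.
rank(A) = 2, so nullity(A) = 4 - 2 = 2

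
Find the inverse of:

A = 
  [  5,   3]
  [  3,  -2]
det(A) = (5)(-2) - (3)(3) = -19
For a 2×2 matrix, A⁻¹ = (1/det(A)) · [[d, -b], [-c, a]]
    = (-1/19) · [[-2, -3], [-3, 5]]

A⁻¹ = 
  [ 2/19,  3/19]
  [ 3/19, -5/19]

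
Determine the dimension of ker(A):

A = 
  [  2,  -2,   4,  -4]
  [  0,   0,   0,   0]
nullity(A) = 3

Row reduce:
(no row operations needed)
REF = 
  [  2,  -2,   4,  -4]
  [  0,   0,   0,   0]
Pivot columns: 1 → 1 pivot.
rank(A) = 1, so nullity(A) = 4 - 1 = 3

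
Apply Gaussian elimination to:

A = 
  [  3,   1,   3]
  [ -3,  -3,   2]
Row operations:
R2 → R2 + (1)·R1

Resulting echelon form:
REF = 
  [  3,   1,   3]
  [  0,  -2,   5]

Rank = 2 (number of non-zero pivot rows).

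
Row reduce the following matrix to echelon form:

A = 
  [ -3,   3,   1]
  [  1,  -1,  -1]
Row operations:
R2 → R2 + (1/3)·R1

Resulting echelon form:
REF = 
  [  -3,    3,    1]
  [   0,    0, -2/3]

Rank = 2 (number of non-zero pivot rows).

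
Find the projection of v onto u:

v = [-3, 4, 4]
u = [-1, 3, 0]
v·u = (-3)(-1) + (4)(3) + (4)(0) = 15
u·u = (-1)² + (3)² + (0)² = 10
proj_u(v) = (v·u / u·u) × u = (15/10) × u = (3/2) × u

proj_u(v) = [-3/2, 9/2, 0]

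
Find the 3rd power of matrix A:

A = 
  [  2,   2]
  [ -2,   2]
A² = A·A:
A²[1,1] = (2)(2) + (2)(-2) = 0
A²[1,2] = (2)(2) + (2)(2) = 8
A²[2,1] = (-2)(2) + (2)(-2) = -8
A²[2,2] = (-2)(2) + (2)(2) = 0
A² = 
  [  0,   8]
  [ -8,   0]

A^3 = A^2·A:
A^3[1,1] = (0)(2) + (8)(-2) = -16
A^3[1,2] = (0)(2) + (8)(2) = 16
A^3[2,1] = (-8)(2) + (0)(-2) = -16
A^3[2,2] = (-8)(2) + (0)(2) = -16
A^3 = 
  [-16,  16]
  [-16, -16]

Therefore
A^3 = 
  [-16,  16]
  [-16, -16]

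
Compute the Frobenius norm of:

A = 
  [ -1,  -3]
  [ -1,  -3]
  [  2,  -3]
||A||_F = 5.745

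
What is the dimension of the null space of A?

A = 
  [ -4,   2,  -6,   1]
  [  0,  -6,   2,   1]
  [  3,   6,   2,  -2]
nullity(A) = 2

Row reduce:
R3 → R3 + (3/4)·R1
R3 → R3 + (5/4)·R2
REF = 
  [ -4,   2,  -6,   1]
  [  0,  -6,   2,   1]
  [  0,   0,   0,   0]
Pivot columns: 1, 2 → 2 pivots.
rank(A) = 2, so nullity(A) = 4 - 2 = 2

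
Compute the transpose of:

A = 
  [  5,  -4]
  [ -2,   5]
Aᵀ = 
  [  5,  -2]
  [ -4,   5]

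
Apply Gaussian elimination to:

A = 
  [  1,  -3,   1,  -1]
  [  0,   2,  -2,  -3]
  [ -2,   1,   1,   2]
Row operations:
R3 → R3 + (2)·R1
R3 → R3 + (5/2)·R2

Resulting echelon form:
REF = 
  [    1,    -3,     1,    -1]
  [    0,     2,    -2,    -3]
  [    0,     0,    -2, -15/2]

Rank = 3 (number of non-zero pivot rows).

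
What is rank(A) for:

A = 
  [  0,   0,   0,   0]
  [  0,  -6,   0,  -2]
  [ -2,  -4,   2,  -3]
rank(A) = 2

Row reduce:
Swap R1 ↔ R3
REF = 
  [ -2,  -4,   2,  -3]
  [  0,  -6,   0,  -2]
  [  0,   0,   0,   0]
Pivot columns: 1, 2 → 2 pivots.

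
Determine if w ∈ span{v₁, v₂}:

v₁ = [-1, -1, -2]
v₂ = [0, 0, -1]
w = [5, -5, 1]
No

Form the augmented matrix and row-reduce:
[v₁|v₂|w] = 
  [ -1,   0,   5]
  [ -1,   0,  -5]
  [ -2,  -1,   1]
R2 → R2 - (1)·R1
R3 → R3 - (2)·R1
Swap R2 ↔ R3
REF = 
  [ -1,   0,   5]
  [  0,  -1,  -9]
  [  0,   0, -10]

Row 3 reads [0 0 | -10], i.e. 0 = -10, so the system is inconsistent and w ∉ span{v₁, v₂}.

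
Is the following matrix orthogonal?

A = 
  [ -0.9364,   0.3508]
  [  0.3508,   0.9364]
Yes

AᵀA = 
  [  0.9999,   0]
  [  0,   0.9999]
≈ I (equal to I up to the 4-dp rounding of the entries)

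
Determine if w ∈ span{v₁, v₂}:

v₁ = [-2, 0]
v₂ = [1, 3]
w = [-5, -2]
Yes

Form the augmented matrix and row-reduce:
[v₁|v₂|w] = 
  [ -2,   1,  -5]
  [  0,   3,  -2]
(already in echelon form — no row operations needed)

No row of the form [0 0 | nonzero], so the system is consistent. Back-substitution gives c₁ = 13/6, c₂ = -2/3: w = (13/6)·v₁ + (-2/3)·v₂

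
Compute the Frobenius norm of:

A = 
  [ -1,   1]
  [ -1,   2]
||A||_F = 2.646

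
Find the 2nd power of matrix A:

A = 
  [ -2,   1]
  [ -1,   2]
A² = A·A:
A²[1,1] = (-2)(-2) + (1)(-1) = 3
A²[1,2] = (-2)(1) + (1)(2) = 0
A²[2,1] = (-1)(-2) + (2)(-1) = 0
A²[2,2] = (-1)(1) + (2)(2) = 3
A² = 
  [  3,   0]
  [  0,   3]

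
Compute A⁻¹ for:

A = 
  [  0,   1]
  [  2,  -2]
det(A) = (0)(-2) - (1)(2) = -2
For a 2×2 matrix, A⁻¹ = (1/det(A)) · [[d, -b], [-c, a]]
    = (-1/2) · [[-2, -1], [-2, 0]]

A⁻¹ = 
  [  1, 1/2]
  [  1,   0]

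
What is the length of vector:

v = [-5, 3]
5.831

||v||₂ = √((-5)² + (3)²) = √34 = 5.831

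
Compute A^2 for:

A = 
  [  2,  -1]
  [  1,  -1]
A² = A·A:
A²[1,1] = (2)(2) + (-1)(1) = 3
A²[1,2] = (2)(-1) + (-1)(-1) = -1
A²[2,1] = (1)(2) + (-1)(1) = 1
A²[2,2] = (1)(-1) + (-1)(-1) = 0
A² = 
  [  3,  -1]
  [  1,   0]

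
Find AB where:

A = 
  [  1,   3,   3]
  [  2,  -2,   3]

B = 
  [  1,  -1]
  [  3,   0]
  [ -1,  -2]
A is 2×3 and B is 3×2, so AB is 2×2. Each entry is (row of A)·(column of B):
AB[1,1] = (1)(1) + (3)(3) + (3)(-1) = 7
AB[1,2] = (1)(-1) + (3)(0) + (3)(-2) = -7
AB[2,1] = (2)(1) + (-2)(3) + (3)(-1) = -7
AB[2,2] = (2)(-1) + (-2)(0) + (3)(-2) = -8

AB = 
  [  7,  -7]
  [ -7,  -8]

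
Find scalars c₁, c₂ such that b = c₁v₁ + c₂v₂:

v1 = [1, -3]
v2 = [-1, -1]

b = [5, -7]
c1 = 3, c2 = -2

b = 3·v1 + -2·v2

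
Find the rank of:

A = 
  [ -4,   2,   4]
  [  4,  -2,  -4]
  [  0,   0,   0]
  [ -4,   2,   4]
rank(A) = 1

Row reduce:
R2 → R2 + (1)·R1
R4 → R4 - (1)·R1
REF = 
  [ -4,   2,   4]
  [  0,   0,   0]
  [  0,   0,   0]
  [  0,   0,   0]
Pivot columns: 1 → 1 pivot.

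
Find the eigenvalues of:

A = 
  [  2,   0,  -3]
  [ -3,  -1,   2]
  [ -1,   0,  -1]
λ = -1, (1 + √21)/2, (1 - √21)/2  (≈ -1, 2.791, -1.791)

Characteristic polynomial: det(λI - A) = λ³ - 6λ - 5
Testing integer divisors of the constant term: p(-1) = 0, so (λ + 1) is a factor:
p(λ) = (λ + 1)(λ² - λ - 5)
λ² - λ - 5 = 0  ⇒  λ = (1 ± √((-1)² - 4·(-5)))/2 = (1 ± √(21))/2
  = (1 + √21)/2,  (1 - √21)/2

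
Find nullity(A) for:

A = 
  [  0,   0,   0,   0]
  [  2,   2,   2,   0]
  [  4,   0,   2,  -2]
nullity(A) = 2

Row reduce:
Swap R1 ↔ R2
R3 → R3 - (2)·R1
Swap R2 ↔ R3
REF = 
  [  2,   2,   2,   0]
  [  0,  -4,  -2,  -2]
  [  0,   0,   0,   0]
Pivot columns: 1, 2 → 2 pivots.
rank(A) = 2, so nullity(A) = 4 - 2 = 2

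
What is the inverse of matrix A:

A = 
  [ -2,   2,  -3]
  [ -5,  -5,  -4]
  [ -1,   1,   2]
det(A) = (-2)·((-5)(2) - (-4)(1)) - (2)·((-5)(2) - (-4)(-1)) + (-3)·((-5)(1) - (-5)(-1))
  = (-2)(-6) - (2)(-14) + (-3)(-10)
  = 70
det(A) = 70 ≠ 0, so A is invertible.

Cofactors Cᵢⱼ = (-1)ⁱ⁺ʲ·Mᵢⱼ:
C = 
  [ -6,  14, -10]
  [ -7,  -7,   0]
  [-23,   7,  20]

adj(A) = Cᵀ:
adj(A) = 
  [ -6,  -7, -23]
  [ 14,  -7,   7]
  [-10,   0,  20]

A⁻¹ = (1/70) · adj(A):
A⁻¹ = 
  [ -3/35,  -1/10, -23/70]
  [   1/5,  -1/10,   1/10]
  [  -1/7,      0,    2/7]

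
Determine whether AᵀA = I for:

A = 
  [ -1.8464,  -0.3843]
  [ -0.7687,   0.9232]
No

AᵀA = 
  [  4.0001,  -0.0001]
  [ -0.0001,   1]
≠ I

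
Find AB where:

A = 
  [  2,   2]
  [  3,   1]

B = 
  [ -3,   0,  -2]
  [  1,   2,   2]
A is 2×2 and B is 2×3, so AB is 2×3. Each entry is (row of A)·(column of B):
AB[1,1] = (2)(-3) + (2)(1) = -4
AB[1,2] = (2)(0) + (2)(2) = 4
AB[1,3] = (2)(-2) + (2)(2) = 0
AB[2,1] = (3)(-3) + (1)(1) = -8
AB[2,2] = (3)(0) + (1)(2) = 2
AB[2,3] = (3)(-2) + (1)(2) = -4

AB = 
  [ -4,   4,   0]
  [ -8,   2,  -4]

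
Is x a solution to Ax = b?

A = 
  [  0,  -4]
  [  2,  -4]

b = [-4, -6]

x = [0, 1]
No

Ax = [-4, -4] ≠ b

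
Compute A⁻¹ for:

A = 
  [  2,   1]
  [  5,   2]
det(A) = (2)(2) - (1)(5) = -1
For a 2×2 matrix, A⁻¹ = (1/det(A)) · [[d, -b], [-c, a]]
    = (-1) · [[2, -1], [-5, 2]]

A⁻¹ = 
  [ -2,   1]
  [  5,  -2]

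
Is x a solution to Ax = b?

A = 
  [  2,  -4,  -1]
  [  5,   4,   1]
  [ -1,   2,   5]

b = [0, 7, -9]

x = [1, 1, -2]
Yes

Ax = [0, 7, -9] = b ✓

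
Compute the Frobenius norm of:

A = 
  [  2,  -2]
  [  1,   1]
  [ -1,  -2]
||A||_F = 3.873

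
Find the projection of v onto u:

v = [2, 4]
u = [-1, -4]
proj_u(v) = [18/17, 72/17]

v·u = (2)(-1) + (4)(-4) = -18
u·u = (-1)² + (-4)² = 17
proj_u(v) = (v·u / u·u) × u = (-18/17) × u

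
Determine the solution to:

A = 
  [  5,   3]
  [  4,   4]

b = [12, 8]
Row reduce the augmented matrix [A|b]:
R2 → R2 - (4/5)·R1
REF = 
  [   5,    3,   12]
  [   0,  8/5, -8/5]

Back-substitution:
x₂ = (-8/5) / (8/5) = -1
x₁ = (12 - (3)(-1)) / 5 = 3

x = [3, -1]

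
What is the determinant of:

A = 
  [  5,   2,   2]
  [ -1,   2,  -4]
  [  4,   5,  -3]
6

Cofactor expansion along row 1:
det(A) = (5)·((2)(-3) - (-4)(5)) - (2)·((-1)(-3) - (-4)(4)) + (2)·((-1)(5) - (2)(4))
  = (5)(14) - (2)(19) + (2)(-13)
  = 6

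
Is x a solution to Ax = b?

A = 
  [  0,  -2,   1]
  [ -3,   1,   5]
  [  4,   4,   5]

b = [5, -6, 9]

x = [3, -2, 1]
Yes

Ax = [5, -6, 9] = b ✓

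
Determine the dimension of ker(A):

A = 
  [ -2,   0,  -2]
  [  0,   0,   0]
nullity(A) = 2

Row reduce:
(no row operations needed)
REF = 
  [ -2,   0,  -2]
  [  0,   0,   0]
Pivot columns: 1 → 1 pivot.
rank(A) = 1, so nullity(A) = 3 - 1 = 2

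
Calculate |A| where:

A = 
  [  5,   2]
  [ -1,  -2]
-8

For a 2×2 matrix, det = ad - bc = (5)(-2) - (2)(-1) = -8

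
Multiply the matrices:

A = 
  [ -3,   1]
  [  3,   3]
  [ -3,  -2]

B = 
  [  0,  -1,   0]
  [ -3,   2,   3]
AB = 
  [ -3,   5,   3]
  [ -9,   3,   9]
  [  6,  -1,  -6]

A is 3×2 and B is 2×3, so AB is 3×3. Each entry is (row of A)·(column of B):
AB[1,1] = (-3)(0) + (1)(-3) = -3
AB[1,2] = (-3)(-1) + (1)(2) = 5
AB[1,3] = (-3)(0) + (1)(3) = 3
AB[2,1] = (3)(0) + (3)(-3) = -9
AB[2,2] = (3)(-1) + (3)(2) = 3
AB[2,3] = (3)(0) + (3)(3) = 9
AB[3,1] = (-3)(0) + (-2)(-3) = 6
AB[3,2] = (-3)(-1) + (-2)(2) = -1
AB[3,3] = (-3)(0) + (-2)(3) = -6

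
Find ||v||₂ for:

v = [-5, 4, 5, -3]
8.66

||v||₂ = √((-5)² + (4)² + (5)² + (-3)²) = √75 = 8.66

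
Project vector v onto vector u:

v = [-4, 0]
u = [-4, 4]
proj_u(v) = [-2, 2]

v·u = (-4)(-4) + (0)(4) = 16
u·u = (-4)² + (4)² = 32
proj_u(v) = (v·u / u·u) × u = (16/32) × u = (1/2) × u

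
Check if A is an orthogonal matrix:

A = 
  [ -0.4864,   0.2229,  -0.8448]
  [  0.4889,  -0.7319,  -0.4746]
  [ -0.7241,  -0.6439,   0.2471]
Yes

AᵀA = 
  [  0.9999,   0,   0]
  [  0,   1,  -0.0001]
  [  0,  -0.0001,   1]
≈ I (equal to I up to the 4-dp rounding of the entries)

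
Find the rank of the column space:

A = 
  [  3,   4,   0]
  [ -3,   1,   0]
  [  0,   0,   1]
dim(Col(A)) = 3

Row reduce:
R2 → R2 + (1)·R1
REF = 
  [  3,   4,   0]
  [  0,   5,   0]
  [  0,   0,   1]
Pivot columns: 1, 2, 3 → 3 pivots.
dim(Col(A)) = number of pivot columns = 3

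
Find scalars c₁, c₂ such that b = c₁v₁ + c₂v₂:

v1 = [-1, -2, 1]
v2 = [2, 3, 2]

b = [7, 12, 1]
c1 = -3, c2 = 2

b = -3·v1 + 2·v2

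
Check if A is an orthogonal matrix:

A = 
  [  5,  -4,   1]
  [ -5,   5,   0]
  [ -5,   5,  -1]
No

AᵀA = 
  [ 75, -70,  10]
  [-70,  66,  -9]
  [ 10,  -9,   2]
≠ I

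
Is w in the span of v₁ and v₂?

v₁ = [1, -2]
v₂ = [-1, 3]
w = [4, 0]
Yes

Form the augmented matrix and row-reduce:
[v₁|v₂|w] = 
  [  1,  -1,   4]
  [ -2,   3,   0]
R2 → R2 + (2)·R1
REF = 
  [  1,  -1,   4]
  [  0,   1,   8]

No row of the form [0 0 | nonzero], so the system is consistent. Back-substitution gives c₁ = 12, c₂ = 8: w = (12)·v₁ + (8)·v₂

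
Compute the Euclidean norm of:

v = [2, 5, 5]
7.348

||v||₂ = √((2)² + (5)² + (5)²) = √54 = 7.348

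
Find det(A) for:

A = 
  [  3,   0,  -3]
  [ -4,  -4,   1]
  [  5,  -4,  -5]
Cofactor expansion along row 1:
det(A) = (3)·((-4)(-5) - (1)(-4)) - (0)·((-4)(-5) - (1)(5)) + (-3)·((-4)(-4) - (-4)(5))
  = (3)(24) - (0)(15) + (-3)(36)
  = -36

det(A) = -36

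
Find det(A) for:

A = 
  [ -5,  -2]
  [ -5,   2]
-20

For a 2×2 matrix, det = ad - bc = (-5)(2) - (-2)(-5) = -20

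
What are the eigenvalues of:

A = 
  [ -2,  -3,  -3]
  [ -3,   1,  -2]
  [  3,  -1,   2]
λ = 0, 3, -2

Characteristic polynomial: det(λI - A) = λ³ - λ² - 6λ
The constant term is 0, so λ = 0 is a root: p(λ) = λ(λ² - λ - 6)
λ² - λ - 6 = (λ + 2)(λ - 3)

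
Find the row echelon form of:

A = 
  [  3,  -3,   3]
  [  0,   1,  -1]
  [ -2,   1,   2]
Row operations:
R3 → R3 + (2/3)·R1
R3 → R3 + (1)·R2

Resulting echelon form:
REF = 
  [  3,  -3,   3]
  [  0,   1,  -1]
  [  0,   0,   3]

Rank = 3 (number of non-zero pivot rows).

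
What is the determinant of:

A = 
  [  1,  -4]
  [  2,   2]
For a 2×2 matrix, det = ad - bc = (1)(2) - (-4)(2) = 10

det(A) = 10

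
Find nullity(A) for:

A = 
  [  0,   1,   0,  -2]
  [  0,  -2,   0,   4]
nullity(A) = 3

Row reduce:
R2 → R2 + (2)·R1
REF = 
  [  0,   1,   0,  -2]
  [  0,   0,   0,   0]
Pivot columns: 2 → 1 pivot.
rank(A) = 1, so nullity(A) = 4 - 1 = 3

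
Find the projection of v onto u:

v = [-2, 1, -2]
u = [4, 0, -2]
proj_u(v) = [-4/5, 0, 2/5]

v·u = (-2)(4) + (1)(0) + (-2)(-2) = -4
u·u = (4)² + (0)² + (-2)² = 20
proj_u(v) = (v·u / u·u) × u = (-4/20) × u = (-1/5) × u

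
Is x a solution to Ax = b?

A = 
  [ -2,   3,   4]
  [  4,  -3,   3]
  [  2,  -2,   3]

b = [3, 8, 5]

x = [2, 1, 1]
Yes

Ax = [3, 8, 5] = b ✓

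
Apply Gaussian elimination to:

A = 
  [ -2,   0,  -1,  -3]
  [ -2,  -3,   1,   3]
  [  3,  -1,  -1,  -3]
Row operations:
R2 → R2 - (1)·R1
R3 → R3 + (3/2)·R1
R3 → R3 - (1/3)·R2

Resulting echelon form:
REF = 
  [   -2,     0,    -1,    -3]
  [    0,    -3,     2,     6]
  [    0,     0, -19/6, -19/2]

Rank = 3 (number of non-zero pivot rows).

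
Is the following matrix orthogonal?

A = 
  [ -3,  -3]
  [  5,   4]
No

AᵀA = 
  [ 34,  29]
  [ 29,  25]
≠ I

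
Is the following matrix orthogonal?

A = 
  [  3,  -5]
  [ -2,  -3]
No

AᵀA = 
  [ 13,  -9]
  [ -9,  34]
≠ I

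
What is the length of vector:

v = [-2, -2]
2.828

||v||₂ = √((-2)² + (-2)²) = √8 = 2.828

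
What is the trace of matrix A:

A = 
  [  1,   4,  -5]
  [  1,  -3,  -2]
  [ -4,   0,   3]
1

tr(A) = 1 + -3 + 3 = 1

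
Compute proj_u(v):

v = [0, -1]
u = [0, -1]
proj_u(v) = [0, -1]

v·u = (0)(0) + (-1)(-1) = 1
u·u = (0)² + (-1)² = 1
proj_u(v) = (v·u / u·u) × u = (1/1) × u = (1) × u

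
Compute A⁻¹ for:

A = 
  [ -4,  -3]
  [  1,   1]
det(A) = (-4)(1) - (-3)(1) = -1
For a 2×2 matrix, A⁻¹ = (1/det(A)) · [[d, -b], [-c, a]]
    = (-1) · [[1, 3], [-1, -4]]

A⁻¹ = 
  [ -1,  -3]
  [  1,   4]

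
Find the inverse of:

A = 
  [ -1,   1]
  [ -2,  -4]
det(A) = (-1)(-4) - (1)(-2) = 6
For a 2×2 matrix, A⁻¹ = (1/det(A)) · [[d, -b], [-c, a]]
    = (1/6) · [[-4, -1], [2, -1]]

A⁻¹ = 
  [-2/3, -1/6]
  [ 1/3, -1/6]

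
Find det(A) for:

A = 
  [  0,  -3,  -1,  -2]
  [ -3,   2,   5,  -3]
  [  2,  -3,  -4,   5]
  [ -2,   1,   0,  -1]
-118

Cofactor expansion along row 1: det(A) = a₁₁M₁₁ - a₁₂M₁₂ + a₁₃M₁₃ - a₁₄M₁₄

M₁₁ = det[[2, 5, -3]; [-3, -4, 5]; [1, 0, -1]]
  = (2)·((-4)(-1) - (5)(0)) - (5)·((-3)(-1) - (5)(1)) + (-3)·((-3)(0) - (-4)(1))
  = (2)(4) - (5)(-2) + (-3)(4)
  = 6
M₁₂ = det[[-3, 5, -3]; [2, -4, 5]; [-2, 0, -1]]
  = (-3)·((-4)(-1) - (5)(0)) - (5)·((2)(-1) - (5)(-2)) + (-3)·((2)(0) - (-4)(-2))
  = (-3)(4) - (5)(8) + (-3)(-8)
  = -28
M₁₃ = det[[-3, 2, -3]; [2, -3, 5]; [-2, 1, -1]]
  = (-3)·((-3)(-1) - (5)(1)) - (2)·((2)(-1) - (5)(-2)) + (-3)·((2)(1) - (-3)(-2))
  = (-3)(-2) - (2)(8) + (-3)(-4)
  = 2
M₁₄ = det[[-3, 2, 5]; [2, -3, -4]; [-2, 1, 0]]
  = (-3)·((-3)(0) - (-4)(1)) - (2)·((2)(0) - (-4)(-2)) + (5)·((2)(1) - (-3)(-2))
  = (-3)(4) - (2)(-8) + (5)(-4)
  = -16

det(A) = (0)(6) - (-3)(-28) + (-1)(2) - (-2)(-16) = -118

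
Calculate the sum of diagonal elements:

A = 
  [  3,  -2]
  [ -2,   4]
7

tr(A) = 3 + 4 = 7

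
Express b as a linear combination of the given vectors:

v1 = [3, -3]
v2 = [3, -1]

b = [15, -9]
c1 = 2, c2 = 3

b = 2·v1 + 3·v2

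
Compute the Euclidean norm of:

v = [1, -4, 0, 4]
5.745

||v||₂ = √((1)² + (-4)² + (0)² + (4)²) = √33 = 5.745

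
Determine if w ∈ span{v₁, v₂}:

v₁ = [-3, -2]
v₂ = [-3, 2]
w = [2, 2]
Yes

Form the augmented matrix and row-reduce:
[v₁|v₂|w] = 
  [ -3,  -3,   2]
  [ -2,   2,   2]
R2 → R2 - (2/3)·R1
REF = 
  [ -3,  -3,   2]
  [  0,   4, 2/3]

No row of the form [0 0 | nonzero], so the system is consistent. Back-substitution gives c₁ = -5/6, c₂ = 1/6: w = (-5/6)·v₁ + (1/6)·v₂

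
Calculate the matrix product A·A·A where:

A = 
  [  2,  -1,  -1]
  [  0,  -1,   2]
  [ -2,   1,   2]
A² = A·A:
A²[1,1] = (2)(2) + (-1)(0) + (-1)(-2) = 6
A²[1,2] = (2)(-1) + (-1)(-1) + (-1)(1) = -2
A²[1,3] = (2)(-1) + (-1)(2) + (-1)(2) = -6
A²[2,1] = (0)(2) + (-1)(0) + (2)(-2) = -4
A²[2,2] = (0)(-1) + (-1)(-1) + (2)(1) = 3
A²[2,3] = (0)(-1) + (-1)(2) + (2)(2) = 2
A²[3,1] = (-2)(2) + (1)(0) + (2)(-2) = -8
A²[3,2] = (-2)(-1) + (1)(-1) + (2)(1) = 3
A²[3,3] = (-2)(-1) + (1)(2) + (2)(2) = 8
A² = 
  [  6,  -2,  -6]
  [ -4,   3,   2]
  [ -8,   3,   8]

A^3 = A^2·A:
A^3[1,1] = (6)(2) + (-2)(0) + (-6)(-2) = 24
A^3[1,2] = (6)(-1) + (-2)(-1) + (-6)(1) = -10
A^3[1,3] = (6)(-1) + (-2)(2) + (-6)(2) = -22
A^3[2,1] = (-4)(2) + (3)(0) + (2)(-2) = -12
A^3[2,2] = (-4)(-1) + (3)(-1) + (2)(1) = 3
A^3[2,3] = (-4)(-1) + (3)(2) + (2)(2) = 14
A^3[3,1] = (-8)(2) + (3)(0) + (8)(-2) = -32
A^3[3,2] = (-8)(-1) + (3)(-1) + (8)(1) = 13
A^3[3,3] = (-8)(-1) + (3)(2) + (8)(2) = 30
A^3 = 
  [ 24, -10, -22]
  [-12,   3,  14]
  [-32,  13,  30]

Therefore
A^3 = 
  [ 24, -10, -22]
  [-12,   3,  14]
  [-32,  13,  30]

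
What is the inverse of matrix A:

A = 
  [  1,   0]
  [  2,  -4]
det(A) = (1)(-4) - (0)(2) = -4
For a 2×2 matrix, A⁻¹ = (1/det(A)) · [[d, -b], [-c, a]]
    = (-1/4) · [[-4, 0], [-2, 1]]

A⁻¹ = 
  [   1,    0]
  [ 1/2, -1/4]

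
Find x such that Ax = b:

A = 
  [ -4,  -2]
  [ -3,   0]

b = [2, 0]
x = [0, -1]

Row reduce the augmented matrix [A|b]:
R2 → R2 - (3/4)·R1
REF = 
  [  -4,   -2,    2]
  [   0,  3/2, -3/2]

Back-substitution:
x₂ = (-3/2) / (3/2) = -1
x₁ = (2 - (-2)(-1)) / (-4) = 0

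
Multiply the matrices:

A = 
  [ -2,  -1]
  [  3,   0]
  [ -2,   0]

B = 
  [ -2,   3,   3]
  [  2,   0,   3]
AB = 
  [  2,  -6,  -9]
  [ -6,   9,   9]
  [  4,  -6,  -6]

A is 3×2 and B is 2×3, so AB is 3×3. Each entry is (row of A)·(column of B):
AB[1,1] = (-2)(-2) + (-1)(2) = 2
AB[1,2] = (-2)(3) + (-1)(0) = -6
AB[1,3] = (-2)(3) + (-1)(3) = -9
AB[2,1] = (3)(-2) + (0)(2) = -6
AB[2,2] = (3)(3) + (0)(0) = 9
AB[2,3] = (3)(3) + (0)(3) = 9
AB[3,1] = (-2)(-2) + (0)(2) = 4
AB[3,2] = (-2)(3) + (0)(0) = -6
AB[3,3] = (-2)(3) + (0)(3) = -6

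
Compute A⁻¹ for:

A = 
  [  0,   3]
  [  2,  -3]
det(A) = (0)(-3) - (3)(2) = -6
For a 2×2 matrix, A⁻¹ = (1/det(A)) · [[d, -b], [-c, a]]
    = (-1/6) · [[-3, -3], [-2, 0]]

A⁻¹ = 
  [1/2, 1/2]
  [1/3,   0]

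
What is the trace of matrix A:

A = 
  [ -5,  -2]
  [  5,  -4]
-9

tr(A) = -5 + -4 = -9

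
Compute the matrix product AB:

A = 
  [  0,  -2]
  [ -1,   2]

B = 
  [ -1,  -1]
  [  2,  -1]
AB = 
  [ -4,   2]
  [  5,  -1]

A is 2×2 and B is 2×2, so AB is 2×2. Each entry is (row of A)·(column of B):
AB[1,1] = (0)(-1) + (-2)(2) = -4
AB[1,2] = (0)(-1) + (-2)(-1) = 2
AB[2,1] = (-1)(-1) + (2)(2) = 5
AB[2,2] = (-1)(-1) + (2)(-1) = -1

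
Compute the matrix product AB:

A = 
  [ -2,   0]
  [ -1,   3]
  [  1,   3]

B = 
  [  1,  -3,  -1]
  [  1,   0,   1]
A is 3×2 and B is 2×3, so AB is 3×3. Each entry is (row of A)·(column of B):
AB[1,1] = (-2)(1) + (0)(1) = -2
AB[1,2] = (-2)(-3) + (0)(0) = 6
AB[1,3] = (-2)(-1) + (0)(1) = 2
AB[2,1] = (-1)(1) + (3)(1) = 2
AB[2,2] = (-1)(-3) + (3)(0) = 3
AB[2,3] = (-1)(-1) + (3)(1) = 4
AB[3,1] = (1)(1) + (3)(1) = 4
AB[3,2] = (1)(-3) + (3)(0) = -3
AB[3,3] = (1)(-1) + (3)(1) = 2

AB = 
  [ -2,   6,   2]
  [  2,   3,   4]
  [  4,  -3,   2]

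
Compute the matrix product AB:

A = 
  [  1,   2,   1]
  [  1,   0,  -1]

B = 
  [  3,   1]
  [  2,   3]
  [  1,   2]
A is 2×3 and B is 3×2, so AB is 2×2. Each entry is (row of A)·(column of B):
AB[1,1] = (1)(3) + (2)(2) + (1)(1) = 8
AB[1,2] = (1)(1) + (2)(3) + (1)(2) = 9
AB[2,1] = (1)(3) + (0)(2) + (-1)(1) = 2
AB[2,2] = (1)(1) + (0)(3) + (-1)(2) = -1

AB = 
  [  8,   9]
  [  2,  -1]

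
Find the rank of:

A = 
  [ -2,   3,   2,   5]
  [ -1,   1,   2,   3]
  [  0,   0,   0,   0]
rank(A) = 2

Row reduce:
R2 → R2 - (1/2)·R1
REF = 
  [  -2,    3,    2,    5]
  [   0, -1/2,    1,  1/2]
  [   0,    0,    0,    0]
Pivot columns: 1, 2 → 2 pivots.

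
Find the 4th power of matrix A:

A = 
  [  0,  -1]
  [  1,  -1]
A² = A·A:
A²[1,1] = (0)(0) + (-1)(1) = -1
A²[1,2] = (0)(-1) + (-1)(-1) = 1
A²[2,1] = (1)(0) + (-1)(1) = -1
A²[2,2] = (1)(-1) + (-1)(-1) = 0
A² = 
  [ -1,   1]
  [ -1,   0]

A^3 = A^2·A:
A^3[1,1] = (-1)(0) + (1)(1) = 1
A^3[1,2] = (-1)(-1) + (1)(-1) = 0
A^3[2,1] = (-1)(0) + (0)(1) = 0
A^3[2,2] = (-1)(-1) + (0)(-1) = 1
A^3 = 
  [  1,   0]
  [  0,   1]

A^4 = A^3·A:
A^4[1,1] = (1)(0) + (0)(1) = 0
A^4[1,2] = (1)(-1) + (0)(-1) = -1
A^4[2,1] = (0)(0) + (1)(1) = 1
A^4[2,2] = (0)(-1) + (1)(-1) = -1
A^4 = 
  [  0,  -1]
  [  1,  -1]

Therefore
A^4 = 
  [  0,  -1]
  [  1,  -1]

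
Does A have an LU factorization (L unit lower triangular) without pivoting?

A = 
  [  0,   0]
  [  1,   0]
No.
A[1,1] = 0 but A[2,1] = 1 ≠ 0. Any LU with L unit lower triangular has (LU)[1,1] = U[1,1] and (LU)[2,1] = L[2,1]·U[1,1]; matching A forces U[1,1] = 0, which then forces (LU)[2,1] = 0 ≠ 1. A row swap (pivoting) is required.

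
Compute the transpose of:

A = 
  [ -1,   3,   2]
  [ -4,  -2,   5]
Aᵀ = 
  [ -1,  -4]
  [  3,  -2]
  [  2,   5]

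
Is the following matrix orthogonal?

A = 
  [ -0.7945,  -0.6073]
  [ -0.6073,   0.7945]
Yes

AᵀA = 
  [  1,   0]
  [  0,   1]
≈ I (equal to I up to the 4-dp rounding of the entries)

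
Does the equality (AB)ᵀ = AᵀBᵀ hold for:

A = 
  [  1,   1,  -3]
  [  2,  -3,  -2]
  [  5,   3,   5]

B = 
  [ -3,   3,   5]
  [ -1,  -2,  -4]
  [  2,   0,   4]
No

(AB)ᵀ = 
  [-10,  -7,  -8]
  [  1,  12,   9]
  [-11,  14,  33]

AᵀBᵀ = 
  [ 28, -25,  22]
  [  3,  -7,  14]
  [ 28, -13,  14]

The two matrices differ, so (AB)ᵀ ≠ AᵀBᵀ in general. The correct identity is (AB)ᵀ = BᵀAᵀ.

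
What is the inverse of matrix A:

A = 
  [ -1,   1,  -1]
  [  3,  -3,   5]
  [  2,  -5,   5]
det(A) = (-1)·((-3)(5) - (5)(-5)) - (1)·((3)(5) - (5)(2)) + (-1)·((3)(-5) - (-3)(2))
  = (-1)(10) - (1)(5) + (-1)(-9)
  = -6
det(A) = -6 ≠ 0, so A is invertible.

Cofactors Cᵢⱼ = (-1)ⁱ⁺ʲ·Mᵢⱼ:
C = 
  [ 10,  -5,  -9]
  [  0,  -3,  -3]
  [  2,   2,   0]

adj(A) = Cᵀ:
adj(A) = 
  [ 10,   0,   2]
  [ -5,  -3,   2]
  [ -9,  -3,   0]

A⁻¹ = (-1/6) · adj(A):
A⁻¹ = 
  [-5/3,    0, -1/3]
  [ 5/6,  1/2, -1/3]
  [ 3/2,  1/2,    0]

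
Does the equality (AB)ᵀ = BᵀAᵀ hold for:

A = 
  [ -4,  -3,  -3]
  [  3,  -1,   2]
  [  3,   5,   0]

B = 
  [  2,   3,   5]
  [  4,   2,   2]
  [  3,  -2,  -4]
Yes

(AB)ᵀ = 
  [-29,   8,  26]
  [-12,   3,  19]
  [-14,   5,  25]

BᵀAᵀ = 
  [-29,   8,  26]
  [-12,   3,  19]
  [-14,   5,  25]

Both sides are equal — this is the standard identity (AB)ᵀ = BᵀAᵀ, which holds for all A, B.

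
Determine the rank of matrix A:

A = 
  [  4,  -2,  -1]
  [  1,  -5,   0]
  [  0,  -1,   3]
rank(A) = 3

Row reduce:
R2 → R2 - (1/4)·R1
R3 → R3 - (2/9)·R2
REF = 
  [    4,    -2,    -1]
  [    0,  -9/2,   1/4]
  [    0,     0, 53/18]
Pivot columns: 1, 2, 3 → 3 pivots.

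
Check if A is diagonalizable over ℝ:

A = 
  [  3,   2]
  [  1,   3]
Yes

tr(A) = 6, det(A) = 7
Characteristic polynomial: λ² - tr(A)λ + det(A) = λ² - 6λ + 7
λ² - 6λ + 7 = 0  ⇒  λ = (6 ± √((-6)² - 4·(7)))/2 = (6 ± √(8))/2
  = 3 + √2,  3 - √2
Eigenvalues: 3 + √2, 3 - √2  (≈ 4.414, 1.586)
The two irrational eigenvalues are distinct (simple), so each has alg. mult. = geom. mult. = 1.
Sum of geometric multiplicities equals n, so A has n independent eigenvectors.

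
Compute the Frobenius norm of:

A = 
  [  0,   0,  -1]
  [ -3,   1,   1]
||A||_F = 3.464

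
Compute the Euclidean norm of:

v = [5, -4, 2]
6.708

||v||₂ = √((5)² + (-4)² + (2)²) = √45 = 6.708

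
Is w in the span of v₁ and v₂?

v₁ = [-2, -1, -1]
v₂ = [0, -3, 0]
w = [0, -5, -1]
No

Form the augmented matrix and row-reduce:
[v₁|v₂|w] = 
  [ -2,   0,   0]
  [ -1,  -3,  -5]
  [ -1,   0,  -1]
R2 → R2 - (1/2)·R1
R3 → R3 - (1/2)·R1
REF = 
  [ -2,   0,   0]
  [  0,  -3,  -5]
  [  0,   0,  -1]

Row 3 reads [0 0 | -1], i.e. 0 = -1, so the system is inconsistent and w ∉ span{v₁, v₂}.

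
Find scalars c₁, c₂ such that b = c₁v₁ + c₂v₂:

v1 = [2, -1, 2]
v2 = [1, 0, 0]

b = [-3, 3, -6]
c1 = -3, c2 = 3

b = -3·v1 + 3·v2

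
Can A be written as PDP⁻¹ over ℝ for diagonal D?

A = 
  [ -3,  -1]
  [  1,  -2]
No

tr(A) = -5, det(A) = 7
Characteristic polynomial: λ² - tr(A)λ + det(A) = λ² + 5λ + 7
λ² + 5λ + 7 = 0  ⇒  λ = (-5 ± √((5)² - 4·(7)))/2 = (-5 ± √(-3))/2
  = (-5 + i√3)/2,  (-5 - i√3)/2
Eigenvalues: (-5 + i√3)/2, (-5 - i√3)/2  (≈ -2.5 + 0.866i, -2.5 - 0.866i)
Has complex eigenvalues (not diagonalizable over ℝ).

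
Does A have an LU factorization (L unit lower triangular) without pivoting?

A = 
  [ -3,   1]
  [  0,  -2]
Yes.
A[1,1] = -3 ≠ 0, so Gaussian elimination proceeds without a row swap: multiplier ℓ₂₁ = (0)/(-3) = 0, and U[2,2] = -2 - (0)(1) = -2.
L = 
  [  1,   0]
  [  0,   1]
U = 
  [ -3,   1]
  [  0,  -2]
Check row 2 of LU: [(0)(-3), (0)(1) + (-2)] = [0, -2] = row 2 of A ✓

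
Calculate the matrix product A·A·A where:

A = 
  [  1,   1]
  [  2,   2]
A² = A·A:
A²[1,1] = (1)(1) + (1)(2) = 3
A²[1,2] = (1)(1) + (1)(2) = 3
A²[2,1] = (2)(1) + (2)(2) = 6
A²[2,2] = (2)(1) + (2)(2) = 6
A² = 
  [  3,   3]
  [  6,   6]

A^3 = A^2·A:
A^3[1,1] = (3)(1) + (3)(2) = 9
A^3[1,2] = (3)(1) + (3)(2) = 9
A^3[2,1] = (6)(1) + (6)(2) = 18
A^3[2,2] = (6)(1) + (6)(2) = 18
A^3 = 
  [  9,   9]
  [ 18,  18]

Therefore
A^3 = 
  [  9,   9]
  [ 18,  18]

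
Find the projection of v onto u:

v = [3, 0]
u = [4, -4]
v·u = (3)(4) + (0)(-4) = 12
u·u = (4)² + (-4)² = 32
proj_u(v) = (v·u / u·u) × u = (12/32) × u = (3/8) × u

proj_u(v) = [3/2, -3/2]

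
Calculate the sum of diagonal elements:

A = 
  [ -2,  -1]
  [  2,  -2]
-4

tr(A) = -2 + -2 = -4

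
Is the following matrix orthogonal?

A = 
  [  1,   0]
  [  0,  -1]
Yes

AᵀA = 
  [  1,   0]
  [  0,   1]
= I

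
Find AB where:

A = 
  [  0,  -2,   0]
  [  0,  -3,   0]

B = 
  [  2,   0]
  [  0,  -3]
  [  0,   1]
A is 2×3 and B is 3×2, so AB is 2×2. Each entry is (row of A)·(column of B):
AB[1,1] = (0)(2) + (-2)(0) + (0)(0) = 0
AB[1,2] = (0)(0) + (-2)(-3) + (0)(1) = 6
AB[2,1] = (0)(2) + (-3)(0) + (0)(0) = 0
AB[2,2] = (0)(0) + (-3)(-3) + (0)(1) = 9

AB = 
  [  0,   6]
  [  0,   9]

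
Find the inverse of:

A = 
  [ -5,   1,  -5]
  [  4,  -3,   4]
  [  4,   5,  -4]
det(A) = (-5)·((-3)(-4) - (4)(5)) - (1)·((4)(-4) - (4)(4)) + (-5)·((4)(5) - (-3)(4))
  = (-5)(-8) - (1)(-32) + (-5)(32)
  = -88
det(A) = -88 ≠ 0, so A is invertible.

Cofactors Cᵢⱼ = (-1)ⁱ⁺ʲ·Mᵢⱼ:
C = 
  [ -8,  32,  32]
  [-21,  40,  29]
  [-11,   0,  11]

adj(A) = Cᵀ:
adj(A) = 
  [ -8, -21, -11]
  [ 32,  40,   0]
  [ 32,  29,  11]

A⁻¹ = (-1/88) · adj(A):
A⁻¹ = 
  [  1/11,  21/88,    1/8]
  [ -4/11,  -5/11,      0]
  [ -4/11, -29/88,   -1/8]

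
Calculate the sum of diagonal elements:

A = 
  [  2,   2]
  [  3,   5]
7

tr(A) = 2 + 5 = 7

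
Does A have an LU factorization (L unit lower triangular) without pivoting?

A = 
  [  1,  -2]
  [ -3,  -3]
Yes.
A[1,1] = 1 ≠ 0, so Gaussian elimination proceeds without a row swap: multiplier ℓ₂₁ = (-3)/(1) = -3, and U[2,2] = -3 - (-3)(-2) = -9.
L = 
  [  1,   0]
  [ -3,   1]
U = 
  [  1,  -2]
  [  0,  -9]
Check row 2 of LU: [(-3)(1), (-3)(-2) + (-9)] = [-3, -3] = row 2 of A ✓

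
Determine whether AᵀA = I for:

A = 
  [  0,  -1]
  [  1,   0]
Yes

AᵀA = 
  [  1,   0]
  [  0,   1]
= I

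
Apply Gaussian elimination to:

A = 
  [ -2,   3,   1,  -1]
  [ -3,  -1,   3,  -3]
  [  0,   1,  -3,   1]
Row operations:
R2 → R2 - (3/2)·R1
R3 → R3 + (2/11)·R2

Resulting echelon form:
REF = 
  [    -2,      3,      1,     -1]
  [     0,  -11/2,    3/2,   -3/2]
  [     0,      0, -30/11,   8/11]

Rank = 3 (number of non-zero pivot rows).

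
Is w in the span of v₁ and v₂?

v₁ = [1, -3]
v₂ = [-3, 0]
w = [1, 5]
Yes

Form the augmented matrix and row-reduce:
[v₁|v₂|w] = 
  [  1,  -3,   1]
  [ -3,   0,   5]
R2 → R2 + (3)·R1
REF = 
  [  1,  -3,   1]
  [  0,  -9,   8]

No row of the form [0 0 | nonzero], so the system is consistent. Back-substitution gives c₁ = -5/3, c₂ = -8/9: w = (-5/3)·v₁ + (-8/9)·v₂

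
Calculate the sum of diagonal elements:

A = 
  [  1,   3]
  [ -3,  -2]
-1

tr(A) = 1 + -2 = -1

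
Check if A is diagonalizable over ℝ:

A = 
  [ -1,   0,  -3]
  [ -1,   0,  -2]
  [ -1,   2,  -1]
No

Characteristic polynomial: det(λI - A) = λ³ + 2λ² + 2λ - 2
By the rational root theorem any rational root is an integer dividing 2; none of those is a root, so p(λ) has no rational roots and hence (being an irreducible cubic) no repeated roots.
Discriminant of the cubic: Δ = -204
Δ < 0 ⇒ one real eigenvalue and a complex-conjugate pair: λ ≈ -1.287 + 1.35i, -1.287 - 1.35i, 0.5747
Has complex eigenvalues (not diagonalizable over ℝ).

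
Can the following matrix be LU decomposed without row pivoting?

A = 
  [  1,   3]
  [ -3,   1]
Yes.
A[1,1] = 1 ≠ 0, so Gaussian elimination proceeds without a row swap: multiplier ℓ₂₁ = (-3)/(1) = -3, and U[2,2] = 1 - (-3)(3) = 10.
L = 
  [  1,   0]
  [ -3,   1]
U = 
  [  1,   3]
  [  0,  10]
Check row 2 of LU: [(-3)(1), (-3)(3) + 10] = [-3, 1] = row 2 of A ✓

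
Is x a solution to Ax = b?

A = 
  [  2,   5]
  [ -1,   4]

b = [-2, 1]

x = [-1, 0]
Yes

Ax = [-2, 1] = b ✓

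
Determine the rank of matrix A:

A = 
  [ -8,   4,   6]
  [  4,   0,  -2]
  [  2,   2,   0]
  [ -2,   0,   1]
Row reduce:
R2 → R2 + (1/2)·R1
R3 → R3 + (1/4)·R1
R4 → R4 - (1/4)·R1
R3 → R3 - (3/2)·R2
R4 → R4 + (1/2)·R2
REF = 
  [ -8,   4,   6]
  [  0,   2,   1]
  [  0,   0,   0]
  [  0,   0,   0]
Pivot columns: 1, 2 → 2 pivots.

rank(A) = 2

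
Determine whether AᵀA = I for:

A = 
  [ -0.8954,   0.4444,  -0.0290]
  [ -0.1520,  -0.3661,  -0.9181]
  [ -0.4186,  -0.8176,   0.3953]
Yes

AᵀA = 
  [  1.0001,   0,   0]
  [  0,   1,   0]
  [  0,   0,   1]
≈ I (equal to I up to the 4-dp rounding of the entries)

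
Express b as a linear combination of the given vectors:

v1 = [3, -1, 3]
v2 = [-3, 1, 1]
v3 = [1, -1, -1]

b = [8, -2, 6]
c1 = 2, c2 = -1, c3 = -1

b = 2·v1 + -1·v2 + -1·v3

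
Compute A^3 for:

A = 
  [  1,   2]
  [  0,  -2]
A² = A·A:
A²[1,1] = (1)(1) + (2)(0) = 1
A²[1,2] = (1)(2) + (2)(-2) = -2
A²[2,1] = (0)(1) + (-2)(0) = 0
A²[2,2] = (0)(2) + (-2)(-2) = 4
A² = 
  [  1,  -2]
  [  0,   4]

A^3 = A^2·A:
A^3[1,1] = (1)(1) + (-2)(0) = 1
A^3[1,2] = (1)(2) + (-2)(-2) = 6
A^3[2,1] = (0)(1) + (4)(0) = 0
A^3[2,2] = (0)(2) + (4)(-2) = -8
A^3 = 
  [  1,   6]
  [  0,  -8]

Therefore
A^3 = 
  [  1,   6]
  [  0,  -8]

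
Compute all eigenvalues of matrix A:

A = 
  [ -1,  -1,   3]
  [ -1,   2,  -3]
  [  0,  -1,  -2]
λ = -2, 3, -2

Characteristic polynomial: det(λI - A) = λ³ + λ² - 8λ - 12
Testing integer divisors of the constant term: p(-2) = 0, so (λ + 2) is a factor:
p(λ) = (λ + 2)(λ² - λ - 6)
λ² - λ - 6 = (λ + 2)(λ - 3)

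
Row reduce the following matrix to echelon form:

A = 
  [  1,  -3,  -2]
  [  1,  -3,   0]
Row operations:
R2 → R2 - (1)·R1

Resulting echelon form:
REF = 
  [  1,  -3,  -2]
  [  0,   0,   2]

Rank = 2 (number of non-zero pivot rows).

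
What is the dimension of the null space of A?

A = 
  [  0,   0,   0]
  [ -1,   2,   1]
nullity(A) = 2

Row reduce:
Swap R1 ↔ R2
REF = 
  [ -1,   2,   1]
  [  0,   0,   0]
Pivot columns: 1 → 1 pivot.
rank(A) = 1, so nullity(A) = 3 - 1 = 2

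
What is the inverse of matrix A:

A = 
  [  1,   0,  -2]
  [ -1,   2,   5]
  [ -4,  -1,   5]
det(A) = (1)·((2)(5) - (5)(-1)) - (0)·((-1)(5) - (5)(-4)) + (-2)·((-1)(-1) - (2)(-4))
  = (1)(15) - (0)(15) + (-2)(9)
  = -3
det(A) = -3 ≠ 0, so A is invertible.

Cofactors Cᵢⱼ = (-1)ⁱ⁺ʲ·Mᵢⱼ:
C = 
  [ 15, -15,   9]
  [  2,  -3,   1]
  [  4,  -3,   2]

adj(A) = Cᵀ:
adj(A) = 
  [ 15,   2,   4]
  [-15,  -3,  -3]
  [  9,   1,   2]

A⁻¹ = (-1/3) · adj(A):
A⁻¹ = 
  [  -5, -2/3, -4/3]
  [   5,    1,    1]
  [  -3, -1/3, -2/3]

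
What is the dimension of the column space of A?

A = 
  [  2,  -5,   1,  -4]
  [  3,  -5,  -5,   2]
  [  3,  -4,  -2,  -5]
Row reduce:
R2 → R2 - (3/2)·R1
R3 → R3 - (3/2)·R1
R3 → R3 - (7/5)·R2
REF = 
  [    2,    -5,     1,    -4]
  [    0,   5/2, -13/2,     8]
  [    0,     0,  28/5, -51/5]
Pivot columns: 1, 2, 3 → 3 pivots.
dim(Col(A)) = number of pivot columns = 3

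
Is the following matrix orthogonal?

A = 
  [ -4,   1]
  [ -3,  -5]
No

AᵀA = 
  [ 25,  11]
  [ 11,  26]
≠ I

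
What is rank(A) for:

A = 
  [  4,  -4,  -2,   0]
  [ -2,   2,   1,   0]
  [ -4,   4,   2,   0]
rank(A) = 1

Row reduce:
R2 → R2 + (1/2)·R1
R3 → R3 + (1)·R1
REF = 
  [  4,  -4,  -2,   0]
  [  0,   0,   0,   0]
  [  0,   0,   0,   0]
Pivot columns: 1 → 1 pivot.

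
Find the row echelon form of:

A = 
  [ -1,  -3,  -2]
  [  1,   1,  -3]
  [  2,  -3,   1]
Row operations:
R2 → R2 + (1)·R1
R3 → R3 + (2)·R1
R3 → R3 - (9/2)·R2

Resulting echelon form:
REF = 
  [  -1,   -3,   -2]
  [   0,   -2,   -5]
  [   0,    0, 39/2]

Rank = 3 (number of non-zero pivot rows).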